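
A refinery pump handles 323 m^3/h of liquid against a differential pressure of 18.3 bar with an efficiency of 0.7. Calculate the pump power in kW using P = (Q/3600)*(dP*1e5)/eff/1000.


Q = 323 / 3600 = 0.0897222 m^3/s
P = 0.0897222 * (18.3 * 1e5) / 0.7 / 1000 = 234.6

234.6 kW


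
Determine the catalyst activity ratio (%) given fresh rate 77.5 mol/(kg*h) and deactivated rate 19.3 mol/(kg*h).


Activity (%) = (rate_used / rate_fresh) * 100
rate_used = 19.3, rate_fresh = 77.5
= (19.3 / 77.5) * 100
= 0.2490 * 100 = 24.90

24.90 %


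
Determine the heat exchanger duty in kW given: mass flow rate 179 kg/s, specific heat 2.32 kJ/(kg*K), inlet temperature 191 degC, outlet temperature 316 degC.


Q = m_dot * cp * delta_T
delta_T = 316 - 191 = 125 K
Q = 179 * 2.32 * 125
= 415.28 * 125
= 51910 kW

51910 kW


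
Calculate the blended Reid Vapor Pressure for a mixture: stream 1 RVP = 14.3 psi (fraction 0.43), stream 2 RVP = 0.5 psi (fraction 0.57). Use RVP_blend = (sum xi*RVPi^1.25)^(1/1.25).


Chevron index: RVP_blend = (sum xi*RVPi^1.25)^(1/1.25)
RVP^1.25 terms: 0.43 * 14.3^1.25 + 0.57 * 0.5^1.25 = 12.1971
RVP_blend = 12.1971^(1/1.25) = 7.396

7.396 psi


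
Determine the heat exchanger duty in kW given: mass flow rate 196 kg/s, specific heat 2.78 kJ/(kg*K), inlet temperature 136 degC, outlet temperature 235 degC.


Q = m_dot * cp * delta_T
delta_T = 235 - 136 = 99 K
Q = 196 * 2.78 * 99
= 544.88 * 99
= 53943.12 kW

53943.12 kW


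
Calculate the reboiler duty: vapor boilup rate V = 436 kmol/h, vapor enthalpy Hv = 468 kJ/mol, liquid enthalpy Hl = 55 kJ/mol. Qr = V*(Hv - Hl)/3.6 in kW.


Qr = 436 * (468 - 55) / 3.6 = 436 * 413 / 3.6 = 50020

50020 kW


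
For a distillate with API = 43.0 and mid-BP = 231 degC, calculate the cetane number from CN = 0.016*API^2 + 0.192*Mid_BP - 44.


CN = 0.016 * 43.0^2 + 0.192 * 231 - 44
CN = 29.584 + 44.352 - 44 = 29.936

29.936


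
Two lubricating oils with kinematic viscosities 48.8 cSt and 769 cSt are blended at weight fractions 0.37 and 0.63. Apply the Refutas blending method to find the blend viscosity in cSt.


Refutas method: VBN_i = 14.534*ln(ln(visc_i + 0.8)) + 10.975, blended linearly by mass fraction; since VBN is linear in VBI_i = ln(ln(visc_i + 0.8)) and the fractions sum to 1, blend VBI directly: visc = exp(exp(VBI_blend)) - 0.8
VBI_1 = ln(ln(48.8 + 0.8)) = 1.362
VBI_2 = ln(ln(769 + 0.8)) = 1.89403
VBI_blend = 0.37 * 1.362 + 0.63 * 1.89403 = 1.69718
visc_blend = exp(exp(1.69718)) - 0.8 = 234.0

234.0 cSt


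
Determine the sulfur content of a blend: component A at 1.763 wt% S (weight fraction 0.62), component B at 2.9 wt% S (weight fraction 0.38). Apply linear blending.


Linear sulfur blending: S_blend = x1*S1 + x2*S2
Contribution 1: 0.62 * 1.763 = 1.09306 wt%
Contribution 2: 0.38 * 2.9 = 1.102 wt%
S_blend = 1.09306 + 1.102 = 2.19506

2.19506 wt%


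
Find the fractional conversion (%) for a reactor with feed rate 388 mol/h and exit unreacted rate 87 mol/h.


X = (F_in - F_out) / F_in * 100
Moles reacted = 388 - 87 = 301
X = 301 / 388 * 100
= 0.7758 * 100
= 77.58 %

77.58 %


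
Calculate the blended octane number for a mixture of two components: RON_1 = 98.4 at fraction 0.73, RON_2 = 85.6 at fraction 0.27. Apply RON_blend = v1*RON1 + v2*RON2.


Linear blending: RON_blend = sum(vi * RONi)
Contribution 1: 0.73 * 98.4 = 71.832
Contribution 2: 0.27 * 85.6 = 23.112
RON_blend = 71.832 + 23.112 = 94.944

94.944


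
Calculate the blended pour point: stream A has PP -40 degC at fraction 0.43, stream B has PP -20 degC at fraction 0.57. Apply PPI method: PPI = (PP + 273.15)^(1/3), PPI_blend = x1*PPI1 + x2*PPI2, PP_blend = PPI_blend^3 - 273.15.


PPI_1 = (-40 + 273.15)^(1/3) = 6.15477
PPI_2 = (-20 + 273.15)^(1/3) = 6.325953
PPI_blend = 0.43 * 6.15477 + 0.57 * 6.325953 = 6.252344
PP_blend = 6.252344^3 - 273.15 = 244.4154 - 273.15 = -28.73

-28.73 degC


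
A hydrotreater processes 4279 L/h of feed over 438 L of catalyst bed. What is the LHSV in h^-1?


LHSV = volumetric feed rate / catalyst volume
= 4279 L/h / 438 L
= 9.769 h^-1

9.769 h^-1


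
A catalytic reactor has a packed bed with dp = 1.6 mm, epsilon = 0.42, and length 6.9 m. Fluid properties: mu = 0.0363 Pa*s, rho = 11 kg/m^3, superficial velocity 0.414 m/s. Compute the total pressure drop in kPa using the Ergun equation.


dp = 1.6 mm = 0.0016 m
Viscous term = 150*0.0363*0.414*(1-0.42)^2 / (0.0016^2*0.42^3) = 3998220
Inertial term = 1.75*11*0.414^2*(1-0.42) / (0.0016*0.42^3) = 16143.3
dP/L = 3998220 + 16143.3 = 4014360 Pa/m
dP = 4014360 * 6.9 / 1000 = 27700 kPa

27700 kPa


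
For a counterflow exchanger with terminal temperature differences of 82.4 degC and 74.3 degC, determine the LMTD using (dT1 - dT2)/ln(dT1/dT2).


LMTD = (dT1 - dT2) / ln(dT1/dT2)
= (82.4 - 74.3) / ln(82.4 / 74.3) = 8.1 / 0.103474 = 78.28

78.28 degC


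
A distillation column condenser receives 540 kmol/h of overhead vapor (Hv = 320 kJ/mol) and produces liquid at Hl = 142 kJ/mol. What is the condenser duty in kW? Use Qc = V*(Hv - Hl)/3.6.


Qc = 540 * (320 - 142) / 3.6 = 540 * 178 / 3.6 = 26700

26700 kW


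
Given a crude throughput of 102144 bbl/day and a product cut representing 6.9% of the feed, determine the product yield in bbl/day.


Crude throughput = 102144 bbl/day
Fraction yield = 6.9%
yield = throughput * fraction / 100
yield = 102144 * 6.9 / 100 = 7047.936

7047.936 bbl/day


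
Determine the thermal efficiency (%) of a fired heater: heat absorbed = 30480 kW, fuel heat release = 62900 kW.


Furnace efficiency = Q_absorbed / Q_fuel * 100
= 30480 / 62900 * 100 = 48.46

48.46 %


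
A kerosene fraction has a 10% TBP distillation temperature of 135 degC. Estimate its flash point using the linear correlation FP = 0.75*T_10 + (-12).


FP = 0.75 * 135 + (-12) = 89.25

89.25 degC


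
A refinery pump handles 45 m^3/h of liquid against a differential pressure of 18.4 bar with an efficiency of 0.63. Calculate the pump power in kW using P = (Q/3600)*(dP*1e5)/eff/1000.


Q = 45 / 3600 = 0.0125 m^3/s
P = 0.0125 * (18.4 * 1e5) / 0.63 / 1000 = 36.51

36.51 kW


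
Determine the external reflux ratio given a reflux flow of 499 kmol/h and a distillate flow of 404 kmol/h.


Reflux ratio definition: R = L / D (liquid returned / distillate withdrawn)
L = 499 kmol/h, D = 404 kmol/h
R = 499 / 404 = 1.235

1.235


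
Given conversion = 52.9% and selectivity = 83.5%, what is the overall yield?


Overall yield = conversion (%) * selectivity (%) / 100
Conversion = 52.9%, Selectivity = 83.5%
Y = 52.9 * 83.5 / 100
= 44.1715 %

44.1715 %


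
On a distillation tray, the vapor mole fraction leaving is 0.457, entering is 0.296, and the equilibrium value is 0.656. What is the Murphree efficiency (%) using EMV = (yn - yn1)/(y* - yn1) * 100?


Murphree vapor efficiency: EMV = (y_n - y_(n-1)) / (y*_n - y_(n-1)) * 100
EMV = (0.457 - 0.296) / (0.656 - 0.296) * 100 = 0.161 / 0.36 * 100 = 44.72

44.72 %


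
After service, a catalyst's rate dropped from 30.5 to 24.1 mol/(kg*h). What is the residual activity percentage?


Activity (%) = (rate_used / rate_fresh) * 100
rate_used = 24.1, rate_fresh = 30.5
= (24.1 / 30.5) * 100
= 0.7902 * 100 = 79.02

79.02 %


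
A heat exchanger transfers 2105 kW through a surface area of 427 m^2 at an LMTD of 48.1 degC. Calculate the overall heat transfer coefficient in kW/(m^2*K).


From Q = U*A*LMTD, U = Q / (A * LMTD)
U = 2105 / (427 * 48.1) = 2105 / 20538.7 = 0.1025

0.1025 kW/(m^2*K)


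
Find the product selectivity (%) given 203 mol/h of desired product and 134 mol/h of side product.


Selectivity = desired / (desired + undesired) * 100
Total products = 203 + 134 = 337 mol/h
S = 203 / 337 * 100
= 0.6024 * 100
= 60.24 %

60.24 %


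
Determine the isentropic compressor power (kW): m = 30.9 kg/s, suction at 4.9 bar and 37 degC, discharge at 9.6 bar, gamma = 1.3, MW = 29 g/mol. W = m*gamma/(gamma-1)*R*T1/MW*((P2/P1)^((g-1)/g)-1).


Isentropic work: W = m*(gamma/(gamma-1))*(R*T1/MW)*((P2/P1)^((gamma-1)/gamma) - 1)
T1 = 37 + 273.15 = 310.15 K
Pressure ratio = 9.6 / 4.9 = 1.95918
Exponent = (1.3 - 1)/1.3 = 0.230769
(P2/P1)^exp - 1 = 1.95918^0.230769 - 1 = 0.167889
W = 30.9 * 1.3 / 0.3 * 8.314 * 310.15 / 29 * 0.167889 = 1999

1999 kW


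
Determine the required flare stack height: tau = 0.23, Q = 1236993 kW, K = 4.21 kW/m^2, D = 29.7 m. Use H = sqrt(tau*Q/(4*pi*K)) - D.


tau*Q/(4*pi*K) = 0.23 * 1236993 / (4 * pi * 4.21) = 5377.78
sqrt(5377.78) = 73.3333
H = 73.3333 - 29.7 = 43.63

43.63 m


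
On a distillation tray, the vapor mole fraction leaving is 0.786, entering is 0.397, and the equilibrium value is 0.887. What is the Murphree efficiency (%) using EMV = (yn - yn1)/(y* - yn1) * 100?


Murphree vapor efficiency: EMV = (y_n - y_(n-1)) / (y*_n - y_(n-1)) * 100
EMV = (0.786 - 0.397) / (0.887 - 0.397) * 100 = 0.389 / 0.49 * 100 = 79.39

79.39 %


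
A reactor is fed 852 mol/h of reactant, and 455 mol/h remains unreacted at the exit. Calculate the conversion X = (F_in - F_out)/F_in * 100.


X = (F_in - F_out) / F_in * 100
Moles reacted = 852 - 455 = 397
X = 397 / 852 * 100
= 0.4660 * 100
= 46.60 %

46.60 %


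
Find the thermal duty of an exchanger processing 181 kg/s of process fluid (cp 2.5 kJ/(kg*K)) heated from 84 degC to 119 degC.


Q = m_dot * cp * delta_T
delta_T = 119 - 84 = 35 K
Q = 181 * 2.5 * 35
= 452.5 * 35
= 15837.5 kW

15837.5 kW


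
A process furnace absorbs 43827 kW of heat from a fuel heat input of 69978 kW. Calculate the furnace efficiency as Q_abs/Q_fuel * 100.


Furnace efficiency = Q_absorbed / Q_fuel * 100
= 43827 / 69978 * 100 = 62.63

62.63 %


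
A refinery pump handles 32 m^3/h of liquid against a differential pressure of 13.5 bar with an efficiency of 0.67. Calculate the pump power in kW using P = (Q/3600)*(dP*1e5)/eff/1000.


Q = 32 / 3600 = 0.00888889 m^3/s
P = 0.00888889 * (13.5 * 1e5) / 0.67 / 1000 = 17.91

17.91 kW


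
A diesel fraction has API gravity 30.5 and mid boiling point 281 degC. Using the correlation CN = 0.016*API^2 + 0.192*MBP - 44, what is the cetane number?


CN = 0.016 * 30.5^2 + 0.192 * 281 - 44
CN = 14.884 + 53.952 - 44 = 24.836

24.836


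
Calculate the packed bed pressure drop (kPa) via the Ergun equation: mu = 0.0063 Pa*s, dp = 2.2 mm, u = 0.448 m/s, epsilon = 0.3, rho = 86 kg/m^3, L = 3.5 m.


dp = 2.2 mm = 0.0022 m
Viscous term = 150*0.0063*0.448*(1-0.3)^2 / (0.0022^2*0.3^3) = 1587440
Inertial term = 1.75*86*0.448^2*(1-0.3) / (0.0022*0.3^3) = 355962
dP/L = 1587440 + 355962 = 1943400 Pa/m
dP = 1943400 * 3.5 / 1000 = 6802 kPa

6802 kPa


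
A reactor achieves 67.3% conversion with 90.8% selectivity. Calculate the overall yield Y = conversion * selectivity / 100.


Overall yield = conversion (%) * selectivity (%) / 100
Conversion = 67.3%, Selectivity = 90.8%
Y = 67.3 * 90.8 / 100
= 61.1084 %

61.1084 %


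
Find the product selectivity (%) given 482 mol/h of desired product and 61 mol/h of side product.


Selectivity = desired / (desired + undesired) * 100
Total products = 482 + 61 = 543 mol/h
S = 482 / 543 * 100
= 0.8877 * 100
= 88.77 %

88.77 %


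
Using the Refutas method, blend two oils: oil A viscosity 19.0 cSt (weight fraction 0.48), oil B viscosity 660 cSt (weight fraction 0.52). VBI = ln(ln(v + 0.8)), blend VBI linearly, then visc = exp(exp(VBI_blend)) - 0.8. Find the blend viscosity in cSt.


Refutas method: VBN_i = 14.534*ln(ln(visc_i + 0.8)) + 10.975, blended linearly by mass fraction; since VBN is linear in VBI_i = ln(ln(visc_i + 0.8)) and the fractions sum to 1, blend VBI directly: visc = exp(exp(VBI_blend)) - 0.8
VBI_1 = ln(ln(19.0 + 0.8)) = 1.09383
VBI_2 = ln(ln(660 + 0.8)) = 1.87079
VBI_blend = 0.48 * 1.09383 + 0.52 * 1.87079 = 1.49785
visc_blend = exp(exp(1.49785)) - 0.8 = 86.74

86.74 cSt


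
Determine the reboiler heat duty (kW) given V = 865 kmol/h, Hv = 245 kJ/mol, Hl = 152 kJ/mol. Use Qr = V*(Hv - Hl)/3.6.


Qr = 865 * (245 - 152) / 3.6 = 865 * 93 / 3.6 = 22350

22350 kW


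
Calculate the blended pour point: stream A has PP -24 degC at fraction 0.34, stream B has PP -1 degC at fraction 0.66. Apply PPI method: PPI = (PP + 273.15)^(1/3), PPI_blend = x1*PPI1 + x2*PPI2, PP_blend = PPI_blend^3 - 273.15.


PPI_1 = (-24 + 273.15)^(1/3) = 6.292458
PPI_2 = (-1 + 273.15)^(1/3) = 6.480414
PPI_blend = 0.34 * 6.292458 + 0.66 * 6.480414 = 6.416509
PP_blend = 6.416509^3 - 273.15 = 264.1779 - 273.15 = -8.97

-8.97 degC


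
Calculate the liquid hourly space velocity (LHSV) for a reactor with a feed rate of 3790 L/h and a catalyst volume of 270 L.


LHSV = volumetric feed rate / catalyst volume
= 3790 L/h / 270 L
= 14.04 h^-1

14.04 h^-1


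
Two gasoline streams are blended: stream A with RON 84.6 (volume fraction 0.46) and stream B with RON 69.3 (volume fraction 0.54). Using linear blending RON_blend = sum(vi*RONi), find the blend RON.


Linear blending: RON_blend = sum(vi * RONi)
Contribution 1: 0.46 * 84.6 = 38.916
Contribution 2: 0.54 * 69.3 = 37.422
RON_blend = 38.916 + 37.422 = 76.338

76.338


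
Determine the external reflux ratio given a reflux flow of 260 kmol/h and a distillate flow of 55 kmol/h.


Reflux ratio definition: R = L / D (liquid returned / distillate withdrawn)
L = 260 kmol/h, D = 55 kmol/h
R = 260 / 55 = 4.727

4.727


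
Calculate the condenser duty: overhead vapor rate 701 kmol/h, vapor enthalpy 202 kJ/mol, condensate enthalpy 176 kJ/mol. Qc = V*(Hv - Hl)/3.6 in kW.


Qc = 701 * (202 - 176) / 3.6 = 701 * 26 / 3.6 = 5063

5063 kW


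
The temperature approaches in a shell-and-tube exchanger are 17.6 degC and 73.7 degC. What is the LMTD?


LMTD = (dT1 - dT2) / ln(dT1/dT2)
= (17.6 - 73.7) / ln(17.6 / 73.7) = -56.1 / -1.4321 = 39.17

39.17 degC


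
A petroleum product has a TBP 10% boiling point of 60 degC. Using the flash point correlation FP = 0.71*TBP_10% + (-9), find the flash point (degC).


FP = 0.71 * 60 + (-9) = 33.6

33.6 degC


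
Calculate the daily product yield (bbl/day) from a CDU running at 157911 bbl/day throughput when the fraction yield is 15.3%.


Crude throughput = 157911 bbl/day
Fraction yield = 15.3%
yield = throughput * fraction / 100
yield = 157911 * 15.3 / 100 = 24160.383

24160.383 bbl/day


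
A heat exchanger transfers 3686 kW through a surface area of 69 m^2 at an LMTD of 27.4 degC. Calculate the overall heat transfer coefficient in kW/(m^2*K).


From Q = U*A*LMTD, U = Q / (A * LMTD)
U = 3686 / (69 * 27.4) = 3686 / 1890.6 = 1.950

1.950 kW/(m^2*K)


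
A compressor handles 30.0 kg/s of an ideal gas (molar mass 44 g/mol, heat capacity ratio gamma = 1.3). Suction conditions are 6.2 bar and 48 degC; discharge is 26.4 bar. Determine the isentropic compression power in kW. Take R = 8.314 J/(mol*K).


Isentropic work: W = m*(gamma/(gamma-1))*(R*T1/MW)*((P2/P1)^((gamma-1)/gamma) - 1)
T1 = 48 + 273.15 = 321.15 K
Pressure ratio = 26.4 / 6.2 = 4.25806
Exponent = (1.3 - 1)/1.3 = 0.230769
(P2/P1)^exp - 1 = 4.25806^0.230769 - 1 = 0.39702
W = 30.0 * 1.3 / 0.3 * 8.314 * 321.15 / 44 * 0.39702 = 3132

3132 kW


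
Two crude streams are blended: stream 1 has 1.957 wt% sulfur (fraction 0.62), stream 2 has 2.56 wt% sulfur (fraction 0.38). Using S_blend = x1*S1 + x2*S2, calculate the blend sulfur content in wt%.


Linear sulfur blending: S_blend = x1*S1 + x2*S2
Contribution 1: 0.62 * 1.957 = 1.21334 wt%
Contribution 2: 0.38 * 2.56 = 0.9728 wt%
S_blend = 1.21334 + 0.9728 = 2.18614

2.18614 wt%


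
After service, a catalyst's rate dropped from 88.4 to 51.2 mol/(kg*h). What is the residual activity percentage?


Activity (%) = (rate_used / rate_fresh) * 100
rate_used = 51.2, rate_fresh = 88.4
= (51.2 / 88.4) * 100
= 0.5792 * 100 = 57.92

57.92 %


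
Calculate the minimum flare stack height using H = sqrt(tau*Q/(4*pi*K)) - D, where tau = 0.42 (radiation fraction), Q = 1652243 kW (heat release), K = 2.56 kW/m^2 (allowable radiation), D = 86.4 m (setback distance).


tau*Q/(4*pi*K) = 0.42 * 1652243 / (4 * pi * 2.56) = 21571.2
sqrt(21571.2) = 146.871
H = 146.871 - 86.4 = 60.47

60.47 m


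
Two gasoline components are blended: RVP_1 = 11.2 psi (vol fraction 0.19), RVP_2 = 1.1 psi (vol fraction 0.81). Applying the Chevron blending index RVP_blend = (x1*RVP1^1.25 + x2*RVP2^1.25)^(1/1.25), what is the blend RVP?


Chevron index: RVP_blend = (sum xi*RVPi^1.25)^(1/1.25)
RVP^1.25 terms: 0.19 * 11.2^1.25 + 0.81 * 1.1^1.25 = 4.80541
RVP_blend = 4.80541^(1/1.25) = 3.511

3.511 psi


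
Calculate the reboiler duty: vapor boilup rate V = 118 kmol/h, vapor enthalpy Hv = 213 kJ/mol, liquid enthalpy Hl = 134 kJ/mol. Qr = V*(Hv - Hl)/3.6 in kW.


Qr = 118 * (213 - 134) / 3.6 = 118 * 79 / 3.6 = 2589

2589 kW


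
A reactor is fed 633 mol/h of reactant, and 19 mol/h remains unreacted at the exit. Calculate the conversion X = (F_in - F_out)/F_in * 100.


X = (F_in - F_out) / F_in * 100
Moles reacted = 633 - 19 = 614
X = 614 / 633 * 100
= 0.9700 * 100
= 97.00 %

97.00 %


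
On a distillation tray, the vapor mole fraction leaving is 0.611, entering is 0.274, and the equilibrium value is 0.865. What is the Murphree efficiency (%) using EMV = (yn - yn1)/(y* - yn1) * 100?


Murphree vapor efficiency: EMV = (y_n - y_(n-1)) / (y*_n - y_(n-1)) * 100
EMV = (0.611 - 0.274) / (0.865 - 0.274) * 100 = 0.337 / 0.591 * 100 = 57.02

57.02 %


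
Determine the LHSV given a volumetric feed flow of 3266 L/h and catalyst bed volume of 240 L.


LHSV = volumetric feed rate / catalyst volume
= 3266 L/h / 240 L
= 13.61 h^-1

13.61 h^-1


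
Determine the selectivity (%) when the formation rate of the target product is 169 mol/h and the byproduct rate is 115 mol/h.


Selectivity = desired / (desired + undesired) * 100
Total products = 169 + 115 = 284 mol/h
S = 169 / 284 * 100
= 0.5951 * 100
= 59.51 %

59.51 %


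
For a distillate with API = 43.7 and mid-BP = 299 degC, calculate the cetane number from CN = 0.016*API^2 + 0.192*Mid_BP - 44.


CN = 0.016 * 43.7^2 + 0.192 * 299 - 44
CN = 30.55504 + 57.408 - 44 = 43.96304

43.96304


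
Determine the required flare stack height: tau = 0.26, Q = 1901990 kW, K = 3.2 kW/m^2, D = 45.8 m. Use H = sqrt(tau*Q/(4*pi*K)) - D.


tau*Q/(4*pi*K) = 0.26 * 1901990 / (4 * pi * 3.2) = 12297.6
sqrt(12297.6) = 110.895
H = 110.895 - 45.8 = 65.09

65.09 m


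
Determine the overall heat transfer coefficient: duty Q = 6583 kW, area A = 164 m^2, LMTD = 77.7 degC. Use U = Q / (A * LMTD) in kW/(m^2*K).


From Q = U*A*LMTD, U = Q / (A * LMTD)
U = 6583 / (164 * 77.7) = 6583 / 12742.8 = 0.5166

0.5166 kW/(m^2*K)


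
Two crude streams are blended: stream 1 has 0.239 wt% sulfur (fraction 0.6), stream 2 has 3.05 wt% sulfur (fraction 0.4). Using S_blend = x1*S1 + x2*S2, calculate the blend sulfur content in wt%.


Linear sulfur blending: S_blend = x1*S1 + x2*S2
Contribution 1: 0.6 * 0.239 = 0.1434 wt%
Contribution 2: 0.4 * 3.05 = 1.22 wt%
S_blend = 0.1434 + 1.22 = 1.3634

1.3634 wt%


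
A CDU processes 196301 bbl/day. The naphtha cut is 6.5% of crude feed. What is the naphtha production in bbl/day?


Crude throughput = 196301 bbl/day
Fraction yield = 6.5%
yield = throughput * fraction / 100
yield = 196301 * 6.5 / 100 = 12759.565

12759.565 bbl/day


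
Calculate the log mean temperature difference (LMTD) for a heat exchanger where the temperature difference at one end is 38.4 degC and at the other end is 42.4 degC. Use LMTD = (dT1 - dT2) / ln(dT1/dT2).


LMTD = (dT1 - dT2) / ln(dT1/dT2)
= (38.4 - 42.4) / ln(38.4 / 42.4) = -4 / -0.0990909 = 40.37

40.37 degC


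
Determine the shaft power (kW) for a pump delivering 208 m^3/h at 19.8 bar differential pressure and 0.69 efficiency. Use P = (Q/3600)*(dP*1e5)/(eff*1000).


Q = 208 / 3600 = 0.0577778 m^3/s
P = 0.0577778 * (19.8 * 1e5) / 0.69 / 1000 = 165.8

165.8 kW


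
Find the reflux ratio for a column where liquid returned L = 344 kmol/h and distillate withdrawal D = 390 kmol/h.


Reflux ratio definition: R = L / D (liquid returned / distillate withdrawn)
L = 344 kmol/h, D = 390 kmol/h
R = 344 / 390 = 0.8821

0.8821


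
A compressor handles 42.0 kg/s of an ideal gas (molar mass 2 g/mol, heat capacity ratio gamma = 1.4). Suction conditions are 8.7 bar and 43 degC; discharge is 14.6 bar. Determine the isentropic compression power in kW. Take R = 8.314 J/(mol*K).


Isentropic work: W = m*(gamma/(gamma-1))*(R*T1/MW)*((P2/P1)^((gamma-1)/gamma) - 1)
T1 = 43 + 273.15 = 316.15 K
Pressure ratio = 14.6 / 8.7 = 1.67816
Exponent = (1.4 - 1)/1.4 = 0.285714
(P2/P1)^exp - 1 = 1.67816^0.285714 - 1 = 0.159413
W = 42.0 * 1.4 / 0.4 * 8.314 * 316.15 / 2 * 0.159413 = 30800

30800 kW


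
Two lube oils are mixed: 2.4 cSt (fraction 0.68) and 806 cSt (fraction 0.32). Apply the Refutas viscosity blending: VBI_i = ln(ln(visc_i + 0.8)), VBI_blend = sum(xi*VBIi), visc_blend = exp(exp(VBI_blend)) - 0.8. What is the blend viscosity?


Refutas method: VBN_i = 14.534*ln(ln(visc_i + 0.8)) + 10.975, blended linearly by mass fraction; since VBN is linear in VBI_i = ln(ln(visc_i + 0.8)) and the fractions sum to 1, blend VBI directly: visc = exp(exp(VBI_blend)) - 0.8
VBI_1 = ln(ln(2.4 + 0.8)) = 0.151133
VBI_2 = ln(ln(806 + 0.8)) = 1.90107
VBI_blend = 0.68 * 0.151133 + 0.32 * 1.90107 = 0.711113
visc_blend = exp(exp(0.711113)) - 0.8 = 6.862

6.862 cSt


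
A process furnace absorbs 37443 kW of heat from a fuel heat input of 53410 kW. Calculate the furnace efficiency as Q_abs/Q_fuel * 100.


Furnace efficiency = Q_absorbed / Q_fuel * 100
= 37443 / 53410 * 100 = 70.10

70.10 %


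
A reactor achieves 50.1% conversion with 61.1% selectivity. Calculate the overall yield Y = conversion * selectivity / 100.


Overall yield = conversion (%) * selectivity (%) / 100
Conversion = 50.1%, Selectivity = 61.1%
Y = 50.1 * 61.1 / 100
= 30.6111 %

30.6111 %


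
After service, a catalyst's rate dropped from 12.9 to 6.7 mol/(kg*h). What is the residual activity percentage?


Activity (%) = (rate_used / rate_fresh) * 100
rate_used = 6.7, rate_fresh = 12.9
= (6.7 / 12.9) * 100
= 0.5194 * 100 = 51.94

51.94 %


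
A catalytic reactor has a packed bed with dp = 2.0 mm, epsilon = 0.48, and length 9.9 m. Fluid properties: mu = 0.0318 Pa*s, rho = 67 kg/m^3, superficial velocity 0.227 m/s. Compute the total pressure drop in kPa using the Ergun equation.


dp = 2.0 mm = 0.002 m
Viscous term = 150*0.0318*0.227*(1-0.48)^2 / (0.002^2*0.48^3) = 661862
Inertial term = 1.75*67*0.227^2*(1-0.48) / (0.002*0.48^3) = 14204.1
dP/L = 661862 + 14204.1 = 676066 Pa/m
dP = 676066 * 9.9 / 1000 = 6693 kPa

6693 kPa


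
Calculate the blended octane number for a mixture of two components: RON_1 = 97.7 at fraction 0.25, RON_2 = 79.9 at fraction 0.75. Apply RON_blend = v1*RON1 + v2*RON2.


Linear blending: RON_blend = sum(vi * RONi)
Contribution 1: 0.25 * 97.7 = 24.425
Contribution 2: 0.75 * 79.9 = 59.925
RON_blend = 24.425 + 59.925 = 84.35

84.35


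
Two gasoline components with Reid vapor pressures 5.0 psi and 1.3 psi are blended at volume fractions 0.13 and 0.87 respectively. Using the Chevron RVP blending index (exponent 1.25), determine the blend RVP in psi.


Chevron index: RVP_blend = (sum xi*RVPi^1.25)^(1/1.25)
RVP^1.25 terms: 0.13 * 5.0^1.25 + 0.87 * 1.3^1.25 = 2.17965
RVP_blend = 2.17965^(1/1.25) = 1.865

1.865 psi


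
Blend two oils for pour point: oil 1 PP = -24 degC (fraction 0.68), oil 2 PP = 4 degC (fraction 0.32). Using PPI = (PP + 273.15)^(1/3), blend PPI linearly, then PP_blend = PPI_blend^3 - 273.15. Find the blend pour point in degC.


PPI_1 = (-24 + 273.15)^(1/3) = 6.292458
PPI_2 = (4 + 273.15)^(1/3) = 6.51986
PPI_blend = 0.68 * 6.292458 + 0.32 * 6.51986 = 6.365227
PP_blend = 6.365227^3 - 273.15 = 257.8943 - 273.15 = -15.26

-15.26 degC


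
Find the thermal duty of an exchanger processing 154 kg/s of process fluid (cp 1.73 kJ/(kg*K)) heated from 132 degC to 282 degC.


Q = m_dot * cp * delta_T
delta_T = 282 - 132 = 150 K
Q = 154 * 1.73 * 150
= 266.42 * 150
= 39963 kW

39963 kW


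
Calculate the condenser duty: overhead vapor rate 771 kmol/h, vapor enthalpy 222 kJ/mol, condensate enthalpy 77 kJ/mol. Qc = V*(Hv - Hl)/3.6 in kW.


Qc = 771 * (222 - 77) / 3.6 = 771 * 145 / 3.6 = 31050

31050 kW


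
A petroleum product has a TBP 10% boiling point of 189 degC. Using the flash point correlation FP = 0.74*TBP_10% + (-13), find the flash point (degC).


FP = 0.74 * 189 + (-13) = 126.86

126.86 degC


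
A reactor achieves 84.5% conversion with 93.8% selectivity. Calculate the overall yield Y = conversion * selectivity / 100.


Overall yield = conversion (%) * selectivity (%) / 100
Conversion = 84.5%, Selectivity = 93.8%
Y = 84.5 * 93.8 / 100
= 79.261 %

79.261 %


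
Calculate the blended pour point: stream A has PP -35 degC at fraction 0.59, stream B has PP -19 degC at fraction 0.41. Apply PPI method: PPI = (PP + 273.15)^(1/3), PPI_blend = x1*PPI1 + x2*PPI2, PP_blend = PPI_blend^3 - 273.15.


PPI_1 = (-35 + 273.15)^(1/3) = 6.198456
PPI_2 = (-19 + 273.15)^(1/3) = 6.334272
PPI_blend = 0.59 * 6.198456 + 0.41 * 6.334272 = 6.254141
PP_blend = 6.254141^3 - 273.15 = 244.6262 - 273.15 = -28.52

-28.52 degC


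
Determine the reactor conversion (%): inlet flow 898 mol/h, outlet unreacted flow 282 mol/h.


X = (F_in - F_out) / F_in * 100
Moles reacted = 898 - 282 = 616
X = 616 / 898 * 100
= 0.6860 * 100
= 68.60 %

68.60 %


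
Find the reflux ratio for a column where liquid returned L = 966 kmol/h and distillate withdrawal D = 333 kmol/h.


Reflux ratio definition: R = L / D (liquid returned / distillate withdrawn)
L = 966 kmol/h, D = 333 kmol/h
R = 966 / 333 = 2.901

2.901


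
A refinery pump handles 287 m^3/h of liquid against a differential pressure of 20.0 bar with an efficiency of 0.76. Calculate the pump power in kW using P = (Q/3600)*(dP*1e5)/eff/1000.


Q = 287 / 3600 = 0.0797222 m^3/s
P = 0.0797222 * (20.0 * 1e5) / 0.76 / 1000 = 209.8

209.8 kW


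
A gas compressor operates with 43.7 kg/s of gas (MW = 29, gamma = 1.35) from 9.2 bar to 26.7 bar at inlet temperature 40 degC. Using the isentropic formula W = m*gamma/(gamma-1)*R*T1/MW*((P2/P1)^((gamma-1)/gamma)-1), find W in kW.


Isentropic work: W = m*(gamma/(gamma-1))*(R*T1/MW)*((P2/P1)^((gamma-1)/gamma) - 1)
T1 = 40 + 273.15 = 313.15 K
Pressure ratio = 26.7 / 9.2 = 2.90217
Exponent = (1.35 - 1)/1.35 = 0.259259
(P2/P1)^exp - 1 = 2.90217^0.259259 - 1 = 0.318151
W = 43.7 * 1.35 / 0.35 * 8.314 * 313.15 / 29 * 0.318151 = 4814

4814 kW


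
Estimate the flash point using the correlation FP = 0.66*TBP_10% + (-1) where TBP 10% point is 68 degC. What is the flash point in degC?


FP = 0.66 * 68 + (-1) = 43.88

43.88 degC


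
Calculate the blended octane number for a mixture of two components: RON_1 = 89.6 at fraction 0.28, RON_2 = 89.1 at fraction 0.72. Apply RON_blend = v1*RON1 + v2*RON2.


Linear blending: RON_blend = sum(vi * RONi)
Contribution 1: 0.28 * 89.6 = 25.088
Contribution 2: 0.72 * 89.1 = 64.152
RON_blend = 25.088 + 64.152 = 89.24

89.24


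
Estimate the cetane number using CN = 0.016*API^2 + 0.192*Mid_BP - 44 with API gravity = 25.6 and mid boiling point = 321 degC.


CN = 0.016 * 25.6^2 + 0.192 * 321 - 44
CN = 10.48576 + 61.632 - 44 = 28.11776

28.11776


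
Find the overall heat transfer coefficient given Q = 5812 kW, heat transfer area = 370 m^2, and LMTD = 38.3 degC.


From Q = U*A*LMTD, U = Q / (A * LMTD)
U = 5812 / (370 * 38.3) = 5812 / 14171 = 0.4101

0.4101 kW/(m^2*K)


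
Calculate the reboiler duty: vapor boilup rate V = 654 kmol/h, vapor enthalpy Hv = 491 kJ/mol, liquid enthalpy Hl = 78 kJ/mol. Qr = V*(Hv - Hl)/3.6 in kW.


Qr = 654 * (491 - 78) / 3.6 = 654 * 413 / 3.6 = 75030

75030 kW


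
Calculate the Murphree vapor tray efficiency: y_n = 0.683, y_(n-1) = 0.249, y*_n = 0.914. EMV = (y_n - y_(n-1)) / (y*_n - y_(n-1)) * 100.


Murphree vapor efficiency: EMV = (y_n - y_(n-1)) / (y*_n - y_(n-1)) * 100
EMV = (0.683 - 0.249) / (0.914 - 0.249) * 100 = 0.434 / 0.665 * 100 = 65.26

65.26 %


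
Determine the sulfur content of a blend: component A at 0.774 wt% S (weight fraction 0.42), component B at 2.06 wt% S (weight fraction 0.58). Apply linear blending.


Linear sulfur blending: S_blend = x1*S1 + x2*S2
Contribution 1: 0.42 * 0.774 = 0.32508 wt%
Contribution 2: 0.58 * 2.06 = 1.1948 wt%
S_blend = 0.32508 + 1.1948 = 1.51988

1.51988 wt%


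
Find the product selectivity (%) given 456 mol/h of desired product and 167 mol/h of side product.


Selectivity = desired / (desired + undesired) * 100
Total products = 456 + 167 = 623 mol/h
S = 456 / 623 * 100
= 0.7319 * 100
= 73.19 %

73.19 %


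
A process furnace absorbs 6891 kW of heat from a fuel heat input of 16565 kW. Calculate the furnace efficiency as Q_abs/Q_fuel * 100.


Furnace efficiency = Q_absorbed / Q_fuel * 100
= 6891 / 16565 * 100 = 41.60

41.60 %


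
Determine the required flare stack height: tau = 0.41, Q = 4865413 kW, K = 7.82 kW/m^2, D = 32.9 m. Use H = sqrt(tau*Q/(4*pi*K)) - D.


tau*Q/(4*pi*K) = 0.41 * 4865413 / (4 * pi * 7.82) = 20299.6
sqrt(20299.6) = 142.477
H = 142.477 - 32.9 = 109.6

109.6 m


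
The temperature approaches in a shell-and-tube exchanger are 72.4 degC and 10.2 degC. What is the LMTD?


LMTD = (dT1 - dT2) / ln(dT1/dT2)
= (72.4 - 10.2) / ln(72.4 / 10.2) = 62.2 / 1.95982 = 31.74

31.74 degC


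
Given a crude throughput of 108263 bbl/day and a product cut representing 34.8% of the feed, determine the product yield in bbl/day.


Crude throughput = 108263 bbl/day
Fraction yield = 34.8%
yield = throughput * fraction / 100
yield = 108263 * 34.8 / 100 = 37675.524

37675.524 bbl/day


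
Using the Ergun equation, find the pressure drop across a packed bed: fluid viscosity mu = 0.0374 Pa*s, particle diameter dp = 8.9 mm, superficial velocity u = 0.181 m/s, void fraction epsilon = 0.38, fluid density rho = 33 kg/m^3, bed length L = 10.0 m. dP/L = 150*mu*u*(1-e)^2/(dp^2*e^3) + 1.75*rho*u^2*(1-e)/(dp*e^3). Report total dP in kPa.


dp = 8.9 mm = 0.0089 m
Viscous term = 150*0.0374*0.181*(1-0.38)^2 / (0.0089^2*0.38^3) = 89803.7
Inertial term = 1.75*33*0.181^2*(1-0.38) / (0.0089*0.38^3) = 2401.93
dP/L = 89803.7 + 2401.93 = 92205.6 Pa/m
dP = 92205.6 * 10.0 / 1000 = 922.1 kPa

922.1 kPa


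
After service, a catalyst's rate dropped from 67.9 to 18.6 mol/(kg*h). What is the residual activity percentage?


Activity (%) = (rate_used / rate_fresh) * 100
rate_used = 18.6, rate_fresh = 67.9
= (18.6 / 67.9) * 100
= 0.2739 * 100 = 27.39

27.39 %


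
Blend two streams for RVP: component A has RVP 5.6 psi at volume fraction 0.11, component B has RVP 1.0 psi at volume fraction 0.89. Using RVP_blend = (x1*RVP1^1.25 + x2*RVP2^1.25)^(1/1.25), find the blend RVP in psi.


Chevron index: RVP_blend = (sum xi*RVPi^1.25)^(1/1.25)
RVP^1.25 terms: 0.11 * 5.6^1.25 + 0.89 * 1.0^1.25 = 1.83761
RVP_blend = 1.83761^(1/1.25) = 1.627

1.627 psi


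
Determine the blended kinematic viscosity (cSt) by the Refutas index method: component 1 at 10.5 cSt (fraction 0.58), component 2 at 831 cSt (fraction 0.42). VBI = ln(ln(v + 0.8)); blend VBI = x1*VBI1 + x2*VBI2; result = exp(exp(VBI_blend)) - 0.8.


Refutas method: VBN_i = 14.534*ln(ln(visc_i + 0.8)) + 10.975, blended linearly by mass fraction; since VBN is linear in VBI_i = ln(ln(visc_i + 0.8)) and the fractions sum to 1, blend VBI directly: visc = exp(exp(VBI_blend)) - 0.8
VBI_1 = ln(ln(10.5 + 0.8)) = 0.88575
VBI_2 = ln(ln(831 + 0.8)) = 1.90562
VBI_blend = 0.58 * 0.88575 + 0.42 * 1.90562 = 1.3141
visc_blend = exp(exp(1.3141)) - 0.8 = 40.52

40.52 cSt


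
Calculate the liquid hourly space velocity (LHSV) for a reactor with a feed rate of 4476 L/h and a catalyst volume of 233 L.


LHSV = volumetric feed rate / catalyst volume
= 4476 L/h / 233 L
= 19.21 h^-1

19.21 h^-1


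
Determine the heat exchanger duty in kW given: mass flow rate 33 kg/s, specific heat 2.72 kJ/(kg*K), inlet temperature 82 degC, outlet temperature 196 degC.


Q = m_dot * cp * delta_T
delta_T = 196 - 82 = 114 K
Q = 33 * 2.72 * 114
= 89.76 * 114
= 10232.64 kW

10232.64 kW


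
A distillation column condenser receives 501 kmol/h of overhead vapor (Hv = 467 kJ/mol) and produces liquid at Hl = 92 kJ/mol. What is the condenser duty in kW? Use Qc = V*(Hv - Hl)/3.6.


Qc = 501 * (467 - 92) / 3.6 = 501 * 375 / 3.6 = 52190

52190 kW


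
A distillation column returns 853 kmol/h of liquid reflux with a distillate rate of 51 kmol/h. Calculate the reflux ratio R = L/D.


Reflux ratio definition: R = L / D (liquid returned / distillate withdrawn)
L = 853 kmol/h, D = 51 kmol/h
R = 853 / 51 = 16.73

16.73


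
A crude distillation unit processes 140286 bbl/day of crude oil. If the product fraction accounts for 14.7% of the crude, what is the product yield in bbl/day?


Crude throughput = 140286 bbl/day
Fraction yield = 14.7%
yield = throughput * fraction / 100
yield = 140286 * 14.7 / 100 = 20622.042

20622.042 bbl/day


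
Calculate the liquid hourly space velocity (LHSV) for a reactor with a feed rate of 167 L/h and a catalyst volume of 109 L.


LHSV = volumetric feed rate / catalyst volume
= 167 L/h / 109 L
= 1.532 h^-1

1.532 h^-1


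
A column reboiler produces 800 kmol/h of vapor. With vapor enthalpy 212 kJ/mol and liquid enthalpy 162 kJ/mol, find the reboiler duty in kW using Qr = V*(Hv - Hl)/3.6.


Qr = 800 * (212 - 162) / 3.6 = 800 * 50 / 3.6 = 11110

11110 kW


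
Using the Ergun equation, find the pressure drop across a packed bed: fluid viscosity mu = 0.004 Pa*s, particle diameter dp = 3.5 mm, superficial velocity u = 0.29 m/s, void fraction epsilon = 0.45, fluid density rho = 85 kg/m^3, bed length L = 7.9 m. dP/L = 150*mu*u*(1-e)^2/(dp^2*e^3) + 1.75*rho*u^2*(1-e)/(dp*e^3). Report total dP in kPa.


dp = 3.5 mm = 0.0035 m
Viscous term = 150*0.004*0.29*(1-0.45)^2 / (0.0035^2*0.45^3) = 47152.1
Inertial term = 1.75*85*0.29^2*(1-0.45) / (0.0035*0.45^3) = 21573
dP/L = 47152.1 + 21573 = 68725.1 Pa/m
dP = 68725.1 * 7.9 / 1000 = 542.9 kPa

542.9 kPa


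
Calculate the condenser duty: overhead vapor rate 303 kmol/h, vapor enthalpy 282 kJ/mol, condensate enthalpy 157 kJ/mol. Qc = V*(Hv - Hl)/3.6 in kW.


Qc = 303 * (282 - 157) / 3.6 = 303 * 125 / 3.6 = 10520

10520 kW


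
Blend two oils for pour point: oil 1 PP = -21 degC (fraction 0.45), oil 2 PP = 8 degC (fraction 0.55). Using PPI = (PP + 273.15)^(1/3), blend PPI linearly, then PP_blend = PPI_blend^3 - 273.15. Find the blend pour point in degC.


PPI_1 = (-21 + 273.15)^(1/3) = 6.317613
PPI_2 = (8 + 273.15)^(1/3) = 6.551077
PPI_blend = 0.45 * 6.317613 + 0.55 * 6.551077 = 6.446018
PP_blend = 6.446018^3 - 273.15 = 267.8394 - 273.15 = -5.31

-5.31 degC


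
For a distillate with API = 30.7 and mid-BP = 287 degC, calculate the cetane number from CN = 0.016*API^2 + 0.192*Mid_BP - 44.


CN = 0.016 * 30.7^2 + 0.192 * 287 - 44
CN = 15.07984 + 55.104 - 44 = 26.18384

26.18384


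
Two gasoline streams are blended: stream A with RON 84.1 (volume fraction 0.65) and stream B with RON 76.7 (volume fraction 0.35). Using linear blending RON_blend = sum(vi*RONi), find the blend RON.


Linear blending: RON_blend = sum(vi * RONi)
Contribution 1: 0.65 * 84.1 = 54.665
Contribution 2: 0.35 * 76.7 = 26.845
RON_blend = 54.665 + 26.845 = 81.51

81.51


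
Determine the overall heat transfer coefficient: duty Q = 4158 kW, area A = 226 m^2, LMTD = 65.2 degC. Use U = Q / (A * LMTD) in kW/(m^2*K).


From Q = U*A*LMTD, U = Q / (A * LMTD)
U = 4158 / (226 * 65.2) = 4158 / 14735.2 = 0.2822

0.2822 kW/(m^2*K)


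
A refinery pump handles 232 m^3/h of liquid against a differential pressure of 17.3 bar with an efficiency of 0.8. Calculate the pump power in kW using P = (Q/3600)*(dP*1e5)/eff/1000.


Q = 232 / 3600 = 0.0644444 m^3/s
P = 0.0644444 * (17.3 * 1e5) / 0.8 / 1000 = 139.4

139.4 kW


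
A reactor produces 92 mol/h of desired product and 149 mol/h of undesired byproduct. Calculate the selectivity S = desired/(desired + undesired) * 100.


Selectivity = desired / (desired + undesired) * 100
Total products = 92 + 149 = 241 mol/h
S = 92 / 241 * 100
= 0.3817 * 100
= 38.17 %

38.17 %


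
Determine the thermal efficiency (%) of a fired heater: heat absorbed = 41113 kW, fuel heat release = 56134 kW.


Furnace efficiency = Q_absorbed / Q_fuel * 100
= 41113 / 56134 * 100 = 73.24

73.24 %


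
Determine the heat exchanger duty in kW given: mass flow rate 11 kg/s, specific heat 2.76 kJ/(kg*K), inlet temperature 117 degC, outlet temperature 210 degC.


Q = m_dot * cp * delta_T
delta_T = 210 - 117 = 93 K
Q = 11 * 2.76 * 93
= 30.36 * 93
= 2823.48 kW

2823.48 kW


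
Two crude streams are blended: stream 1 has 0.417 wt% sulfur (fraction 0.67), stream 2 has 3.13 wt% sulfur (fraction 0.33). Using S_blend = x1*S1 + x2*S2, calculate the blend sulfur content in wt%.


Linear sulfur blending: S_blend = x1*S1 + x2*S2
Contribution 1: 0.67 * 0.417 = 0.27939 wt%
Contribution 2: 0.33 * 3.13 = 1.0329 wt%
S_blend = 0.27939 + 1.0329 = 1.31229

1.31229 wt%


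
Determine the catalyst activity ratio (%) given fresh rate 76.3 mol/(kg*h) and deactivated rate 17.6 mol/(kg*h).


Activity (%) = (rate_used / rate_fresh) * 100
rate_used = 17.6, rate_fresh = 76.3
= (17.6 / 76.3) * 100
= 0.2307 * 100 = 23.07

23.07 %


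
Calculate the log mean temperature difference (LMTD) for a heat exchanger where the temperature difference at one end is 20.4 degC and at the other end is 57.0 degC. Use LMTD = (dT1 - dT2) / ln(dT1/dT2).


LMTD = (dT1 - dT2) / ln(dT1/dT2)
= (20.4 - 57.0) / ln(20.4 / 57.0) = -36.6 / -1.02752 = 35.62

35.62 degC


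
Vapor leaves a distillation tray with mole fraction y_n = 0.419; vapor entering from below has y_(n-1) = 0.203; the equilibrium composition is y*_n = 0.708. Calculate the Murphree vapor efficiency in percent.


Murphree vapor efficiency: EMV = (y_n - y_(n-1)) / (y*_n - y_(n-1)) * 100
EMV = (0.419 - 0.203) / (0.708 - 0.203) * 100 = 0.216 / 0.505 * 100 = 42.77

42.77 %


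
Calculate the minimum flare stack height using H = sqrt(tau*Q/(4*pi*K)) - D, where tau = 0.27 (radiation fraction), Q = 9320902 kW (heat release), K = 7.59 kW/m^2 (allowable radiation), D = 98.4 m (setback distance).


tau*Q/(4*pi*K) = 0.27 * 9320902 / (4 * pi * 7.59) = 26385.8
sqrt(26385.8) = 162.437
H = 162.437 - 98.4 = 64.04

64.04 m


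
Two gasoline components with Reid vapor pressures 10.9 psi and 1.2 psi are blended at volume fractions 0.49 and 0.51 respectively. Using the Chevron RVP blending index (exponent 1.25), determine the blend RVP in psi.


Chevron index: RVP_blend = (sum xi*RVPi^1.25)^(1/1.25)
RVP^1.25 terms: 0.49 * 10.9^1.25 + 0.51 * 1.2^1.25 = 10.3452
RVP_blend = 10.3452^(1/1.25) = 6.483

6.483 psi


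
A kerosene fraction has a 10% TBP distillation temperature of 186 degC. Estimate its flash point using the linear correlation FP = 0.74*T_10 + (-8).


FP = 0.74 * 186 + (-8) = 129.64

129.64 degC


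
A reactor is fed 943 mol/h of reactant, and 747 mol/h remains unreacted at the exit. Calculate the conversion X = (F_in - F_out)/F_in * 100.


X = (F_in - F_out) / F_in * 100
Moles reacted = 943 - 747 = 196
X = 196 / 943 * 100
= 0.2078 * 100
= 20.78 %

20.78 %


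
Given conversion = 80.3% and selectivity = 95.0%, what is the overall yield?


Overall yield = conversion (%) * selectivity (%) / 100
Conversion = 80.3%, Selectivity = 95.0%
Y = 80.3 * 95.0 / 100
= 76.285 %

76.285 %


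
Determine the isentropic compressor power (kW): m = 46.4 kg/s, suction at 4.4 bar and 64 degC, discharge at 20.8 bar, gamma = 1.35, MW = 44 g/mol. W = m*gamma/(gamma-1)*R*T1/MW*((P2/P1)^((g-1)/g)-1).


Isentropic work: W = m*(gamma/(gamma-1))*(R*T1/MW)*((P2/P1)^((gamma-1)/gamma) - 1)
T1 = 64 + 273.15 = 337.15 K
Pressure ratio = 20.8 / 4.4 = 4.72727
Exponent = (1.35 - 1)/1.35 = 0.259259
(P2/P1)^exp - 1 = 4.72727^0.259259 - 1 = 0.495887
W = 46.4 * 1.35 / 0.35 * 8.314 * 337.15 / 44 * 0.495887 = 5654

5654 kW
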